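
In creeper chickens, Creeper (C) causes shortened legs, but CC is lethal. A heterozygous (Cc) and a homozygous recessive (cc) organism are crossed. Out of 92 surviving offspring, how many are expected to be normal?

Cross: Cc × cc
Punnett square offspring (before lethality): 2 Cc, 2 cc
No CC offspring are produced in this cross.
normal: 2 out of 4 → fraction 1/2
Expected count = 1/2 × 92 = 46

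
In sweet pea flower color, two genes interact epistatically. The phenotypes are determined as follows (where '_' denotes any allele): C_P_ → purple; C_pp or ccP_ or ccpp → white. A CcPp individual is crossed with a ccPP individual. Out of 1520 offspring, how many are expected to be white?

Cross: CcPp × ccPP — consider each gene separately:
C gene: Cc × cc → 2 Cc, 2 cc → 2 C_ : 2 cc (out of 4)
P gene: Pp × PP → 2 PP, 2 Pp → 4 P_ (out of 4)
Genotype classes (out of 4 × 4 = 16): C_P_ = 2×4 = 8; ccP_ = 2×4 = 8
Apply the phenotype rules: C_P_ (8) → purple; ccP_ (8) → white
Phenotype counts (out of 16): 8 purple, 8 white
white: 8 out of 16 → fraction 1/2
Expected count = 1/2 × 1520 = 760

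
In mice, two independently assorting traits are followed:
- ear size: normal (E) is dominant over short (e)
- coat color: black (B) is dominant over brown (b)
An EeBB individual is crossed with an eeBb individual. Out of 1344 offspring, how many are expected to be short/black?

Dihybrid cross EeBB × eeBb — consider each gene separately:
ear size: Ee × ee → 2 Ee, 2 ee → 2 E_ : 2 ee (out of 4)
coat color: BB × Bb → 2 BB, 2 Bb → 4 B_ (out of 4)
Combine (counts out of 4 × 4 = 16): normal/black (E_B_) = 2×4 = 8; short/black (eeB_) = 2×4 = 8
Phenotype counts (out of 16): 8 normal/black, 8 short/black
short/black: 8 out of 16 → fraction 1/2
Expected count = 1/2 × 1344 = 672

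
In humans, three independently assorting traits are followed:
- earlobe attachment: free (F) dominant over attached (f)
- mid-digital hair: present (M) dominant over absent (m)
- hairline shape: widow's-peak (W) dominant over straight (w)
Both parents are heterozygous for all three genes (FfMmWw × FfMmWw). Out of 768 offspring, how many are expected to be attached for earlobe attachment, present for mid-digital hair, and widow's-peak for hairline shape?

Trihybrid cross: FfMmWw × FfMmWw
Each trait segregates independently with a 3:1 phenotypic ratio, so each gene contributes 3/4 (dominant) or 1/4 (recessive).
Target: attached (earlobe attachment), present (mid-digital hair), widow's-peak (hairline shape)
Probability = product of independent per-trait probabilities
= 1/4 × 3/4 × 3/4 = 9/64
Expected count = 9/64 × 768 = 108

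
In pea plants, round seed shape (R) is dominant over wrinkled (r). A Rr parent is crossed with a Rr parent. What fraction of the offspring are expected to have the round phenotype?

Punnett square for Rr × Rr:
Offspring genotypes: 1 RR, 2 Rr, 1 rr
Total offspring: 4
Count with target: 3
Probability: 3/4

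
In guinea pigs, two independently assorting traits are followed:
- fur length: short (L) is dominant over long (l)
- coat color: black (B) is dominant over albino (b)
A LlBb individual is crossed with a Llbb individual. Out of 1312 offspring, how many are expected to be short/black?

Dihybrid cross LlBb × Llbb — consider each gene separately:
fur length: Ll × Ll → 1 LL, 2 Ll, 1 ll → 3 L_ : 1 ll (out of 4)
coat color: Bb × bb → 2 Bb, 2 bb → 2 B_ : 2 bb (out of 4)
Combine (counts out of 4 × 4 = 16): short/black (L_B_) = 3×2 = 6; short/albino (L_bb) = 3×2 = 6; long/black (llB_) = 1×2 = 2; long/albino (llbb) = 1×2 = 2
Phenotype counts (out of 16): 6 short/black, 6 short/albino, 2 long/black, 2 long/albino
short/black: 6 out of 16 → fraction 3/8
Expected count = 3/8 × 1312 = 492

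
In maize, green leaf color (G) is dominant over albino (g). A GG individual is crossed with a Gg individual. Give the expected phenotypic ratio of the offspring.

Punnett square for GG × Gg:
Offspring genotypes: 2 GG, 2 Gg
green: 4, albino: 0
Ratio: all green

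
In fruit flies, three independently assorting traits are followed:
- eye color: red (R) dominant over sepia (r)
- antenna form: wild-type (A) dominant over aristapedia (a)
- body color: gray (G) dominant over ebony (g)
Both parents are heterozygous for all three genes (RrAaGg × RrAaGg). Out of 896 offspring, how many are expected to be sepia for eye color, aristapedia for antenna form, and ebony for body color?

Trihybrid cross: RrAaGg × RrAaGg
Each trait segregates independently with a 3:1 phenotypic ratio, so each gene contributes 3/4 (dominant) or 1/4 (recessive).
Target: sepia (eye color), aristapedia (antenna form), ebony (body color)
Probability = product of independent per-trait probabilities
= 1/4 × 1/4 × 1/4 = 1/64
Expected count = 1/64 × 896 = 14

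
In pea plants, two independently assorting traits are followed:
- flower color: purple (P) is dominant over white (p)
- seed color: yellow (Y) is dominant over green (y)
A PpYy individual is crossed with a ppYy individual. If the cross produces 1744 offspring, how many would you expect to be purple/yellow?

Dihybrid cross PpYy × ppYy — consider each gene separately:
flower color: Pp × pp → 2 Pp, 2 pp → 2 P_ : 2 pp (out of 4)
seed color: Yy × Yy → 1 YY, 2 Yy, 1 yy → 3 Y_ : 1 yy (out of 4)
Combine (counts out of 4 × 4 = 16): purple/yellow (P_Y_) = 2×3 = 6; purple/green (P_yy) = 2×1 = 2; white/yellow (ppY_) = 2×3 = 6; white/green (ppyy) = 2×1 = 2
Phenotype counts (out of 16): 6 purple/yellow, 2 purple/green, 6 white/yellow, 2 white/green
purple/yellow: 6 out of 16 → fraction 3/8
Expected count = 3/8 × 1744 = 654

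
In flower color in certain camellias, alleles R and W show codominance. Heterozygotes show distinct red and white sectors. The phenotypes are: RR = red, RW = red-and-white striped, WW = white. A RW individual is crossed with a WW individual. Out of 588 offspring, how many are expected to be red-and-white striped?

Punnett square for RW × WW:
Offspring genotypes: 2 RW, 2 WW
Phenotype counts: 2 red-and-white striped, 2 white
red-and-white striped: 2 out of 4 → fraction 1/2
Expected count = 1/2 × 588 = 294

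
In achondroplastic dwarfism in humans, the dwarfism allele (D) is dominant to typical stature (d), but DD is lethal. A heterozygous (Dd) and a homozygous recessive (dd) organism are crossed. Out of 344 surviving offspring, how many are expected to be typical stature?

Cross: Dd × dd
Punnett square offspring (before lethality): 2 Dd, 2 dd
No DD offspring are produced in this cross.
typical stature: 2 out of 4 → fraction 1/2
Expected count = 1/2 × 344 = 172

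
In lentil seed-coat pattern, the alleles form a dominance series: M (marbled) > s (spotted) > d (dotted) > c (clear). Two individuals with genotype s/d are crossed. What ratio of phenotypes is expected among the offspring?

Cross: s/d × s/d
Allele dominance: M > s > d > c
Offspring genotypes: 1 s/s, 2 s/d, 1 d/d
Phenotype counts: 3 spotted, 1 dotted
Ratio: 3 spotted : 1 dotted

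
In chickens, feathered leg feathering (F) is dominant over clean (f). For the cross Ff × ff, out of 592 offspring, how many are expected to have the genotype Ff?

Punnett square for Ff × ff:
Offspring genotypes: 2 Ff, 2 ff
Total offspring: 4
Count with target: 2
Probability: 2/4 = 1/2
Expected count = 1/2 × 592 = 296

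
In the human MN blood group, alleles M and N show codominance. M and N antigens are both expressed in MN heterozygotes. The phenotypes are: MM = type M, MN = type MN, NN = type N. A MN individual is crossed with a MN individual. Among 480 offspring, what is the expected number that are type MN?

Punnett square for MN × MN:
Offspring genotypes: 1 MM, 2 MN, 1 NN
Phenotype counts: 1 type M, 2 type MN, 1 type N
type MN: 2 out of 4 → fraction 1/2
Expected count = 1/2 × 480 = 240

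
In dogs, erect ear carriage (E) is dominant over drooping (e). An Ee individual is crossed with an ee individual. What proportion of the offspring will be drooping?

Punnett square for Ee × ee:
Offspring genotypes: 2 Ee, 2 ee
erect: 2, drooping: 2
drooping: 2 out of 4
Probability: 2/4 = 1/2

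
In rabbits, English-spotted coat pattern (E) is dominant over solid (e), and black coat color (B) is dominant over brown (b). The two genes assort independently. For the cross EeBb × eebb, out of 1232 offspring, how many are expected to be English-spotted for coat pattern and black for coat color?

Dihybrid cross EeBb × eebb — consider each gene separately:
coat pattern: Ee × ee → 2 Ee, 2 ee → 2 E_ : 2 ee (out of 4)
coat color: Bb × bb → 2 Bb, 2 bb → 2 B_ : 2 bb (out of 4)
Looking for: English-spotted (E_) and black (B_)
P(English-spotted) = 2/4, P(black) = 2/4
P(both) = 2/4 × 2/4 = 4/16 = 1/4
Expected count = 1/4 × 1232 = 308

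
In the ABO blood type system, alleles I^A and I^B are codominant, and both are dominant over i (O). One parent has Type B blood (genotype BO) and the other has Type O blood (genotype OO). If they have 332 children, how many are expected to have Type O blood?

Cross: BO × OO
Possible offspring genotypes: 2 BO, 2 OO
Blood type counts: 2 Type B, 2 Type O
Probability of Type O: 2/4 = 1/2
Expected count = 1/2 × 332 = 166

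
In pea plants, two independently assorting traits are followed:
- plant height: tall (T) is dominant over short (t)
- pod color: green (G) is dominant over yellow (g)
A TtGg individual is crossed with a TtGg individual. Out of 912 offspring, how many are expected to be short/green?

Dihybrid cross TtGg × TtGg — consider each gene separately:
plant height: Tt × Tt → 1 TT, 2 Tt, 1 tt → 3 T_ : 1 tt (out of 4)
pod color: Gg × Gg → 1 GG, 2 Gg, 1 gg → 3 G_ : 1 gg (out of 4)
Combine (counts out of 4 × 4 = 16): tall/green (T_G_) = 3×3 = 9; tall/yellow (T_gg) = 3×1 = 3; short/green (ttG_) = 1×3 = 3; short/yellow (ttgg) = 1×1 = 1
Phenotype counts (out of 16): 9 tall/green, 3 tall/yellow, 3 short/green, 1 short/yellow
short/green: 3 out of 16 → fraction 3/16
Expected count = 3/16 × 912 = 171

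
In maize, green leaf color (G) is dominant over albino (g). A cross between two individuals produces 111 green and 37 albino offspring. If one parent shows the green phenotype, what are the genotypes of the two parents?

Observed offspring: 111 green, 37 albino
The observed ratio simplifies to 3:1. Albino (gg) offspring appear, so each parent must contribute one g allele. The parent stated to show green carries G, so it is Gg. The other parent is then either Gg or gg: Gg × gg would give a 1:1 split, whereas Gg × Gg gives 3:1 — matching the data. So both parents are heterozygous (Gg × Gg).
Parent genotypes: Gg × Gg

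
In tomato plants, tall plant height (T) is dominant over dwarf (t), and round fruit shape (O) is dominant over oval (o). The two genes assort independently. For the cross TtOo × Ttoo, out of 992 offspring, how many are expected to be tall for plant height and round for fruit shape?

Dihybrid cross TtOo × Ttoo — consider each gene separately:
plant height: Tt × Tt → 1 TT, 2 Tt, 1 tt → 3 T_ : 1 tt (out of 4)
fruit shape: Oo × oo → 2 Oo, 2 oo → 2 O_ : 2 oo (out of 4)
Looking for: tall (T_) and round (O_)
P(tall) = 3/4, P(round) = 2/4
P(both) = 3/4 × 2/4 = 6/16 = 3/8
Expected count = 3/8 × 992 = 372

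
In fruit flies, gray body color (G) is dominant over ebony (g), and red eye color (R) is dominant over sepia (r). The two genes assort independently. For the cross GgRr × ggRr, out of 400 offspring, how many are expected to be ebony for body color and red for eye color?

Dihybrid cross GgRr × ggRr — consider each gene separately:
body color: Gg × gg → 2 Gg, 2 gg → 2 G_ : 2 gg (out of 4)
eye color: Rr × Rr → 1 RR, 2 Rr, 1 rr → 3 R_ : 1 rr (out of 4)
Looking for: ebony (gg) and red (R_)
P(ebony) = 2/4, P(red) = 3/4
P(both) = 2/4 × 3/4 = 6/16 = 3/8
Expected count = 3/8 × 400 = 150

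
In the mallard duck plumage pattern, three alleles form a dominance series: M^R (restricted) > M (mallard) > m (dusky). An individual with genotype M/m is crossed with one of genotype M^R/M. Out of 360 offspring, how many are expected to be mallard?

Cross: M/m × M^R/M
Allele dominance: M^R > M > m
Offspring genotypes: 1 M^R/M, 1 M/M, 1 M^R/m, 1 M/m
Phenotype counts: 2 restricted, 2 mallard
mallard: 2 out of 4 → fraction 1/2
Expected count = 1/2 × 360 = 180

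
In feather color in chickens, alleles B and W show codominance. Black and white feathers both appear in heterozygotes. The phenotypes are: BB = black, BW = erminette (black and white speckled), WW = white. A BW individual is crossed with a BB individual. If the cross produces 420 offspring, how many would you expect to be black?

Punnett square for BW × BB:
Offspring genotypes: 2 BB, 2 BW
Phenotype counts: 2 black, 2 erminette (black and white speckled)
black: 2 out of 4 → fraction 1/2
Expected count = 1/2 × 420 = 210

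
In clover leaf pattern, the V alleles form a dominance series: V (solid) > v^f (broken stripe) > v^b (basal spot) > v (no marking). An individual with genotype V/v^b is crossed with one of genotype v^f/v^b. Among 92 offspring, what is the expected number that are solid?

Cross: V/v^b × v^f/v^b
Allele dominance: V > v^f > v^b > v
Offspring genotypes: 1 V/v^f, 1 V/v^b, 1 v^f/v^b, 1 v^b/v^b
Phenotype counts: 2 solid, 1 broken stripe, 1 basal spot
solid: 2 out of 4 → fraction 1/2
Expected count = 1/2 × 92 = 46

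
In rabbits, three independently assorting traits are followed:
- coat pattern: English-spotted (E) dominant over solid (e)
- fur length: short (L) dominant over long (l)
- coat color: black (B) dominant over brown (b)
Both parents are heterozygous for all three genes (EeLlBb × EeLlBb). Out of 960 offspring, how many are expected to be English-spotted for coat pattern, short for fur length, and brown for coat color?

Trihybrid cross: EeLlBb × EeLlBb
Each trait segregates independently with a 3:1 phenotypic ratio, so each gene contributes 3/4 (dominant) or 1/4 (recessive).
Target: English-spotted (coat pattern), short (fur length), brown (coat color)
Probability = product of independent per-trait probabilities
= 3/4 × 3/4 × 1/4 = 9/64
Expected count = 9/64 × 960 = 135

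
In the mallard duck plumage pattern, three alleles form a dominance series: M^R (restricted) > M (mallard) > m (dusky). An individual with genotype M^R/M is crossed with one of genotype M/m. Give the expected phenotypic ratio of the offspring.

Cross: M^R/M × M/m
Allele dominance: M^R > M > m
Offspring genotypes: 1 M^R/M, 1 M^R/m, 1 M/M, 1 M/m
Phenotype counts: 2 restricted, 2 mallard
Ratio: 1 restricted : 1 mallard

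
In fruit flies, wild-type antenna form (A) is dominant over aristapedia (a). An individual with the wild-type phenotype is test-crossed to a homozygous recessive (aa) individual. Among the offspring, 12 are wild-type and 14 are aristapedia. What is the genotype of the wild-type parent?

Test cross: ? × aa
Offspring: 12 wild-type, 14 aristapedia — approximately 1:1.
A 1:1 ratio in a test cross indicates the unknown parent is heterozygous (Aa).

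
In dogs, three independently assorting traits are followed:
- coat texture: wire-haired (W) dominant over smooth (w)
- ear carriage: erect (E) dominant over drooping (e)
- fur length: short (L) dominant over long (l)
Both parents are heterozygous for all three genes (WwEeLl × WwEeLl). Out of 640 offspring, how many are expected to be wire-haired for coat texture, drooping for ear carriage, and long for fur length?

Trihybrid cross: WwEeLl × WwEeLl
Each trait segregates independently with a 3:1 phenotypic ratio, so each gene contributes 3/4 (dominant) or 1/4 (recessive).
Target: wire-haired (coat texture), drooping (ear carriage), long (fur length)
Probability = product of independent per-trait probabilities
= 3/4 × 1/4 × 1/4 = 3/64
Expected count = 3/64 × 640 = 30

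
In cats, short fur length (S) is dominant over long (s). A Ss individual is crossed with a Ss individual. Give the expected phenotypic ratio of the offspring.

Punnett square for Ss × Ss:
Offspring genotypes: 1 SS, 2 Ss, 1 ss
short: 3, long: 1
Ratio: 3:1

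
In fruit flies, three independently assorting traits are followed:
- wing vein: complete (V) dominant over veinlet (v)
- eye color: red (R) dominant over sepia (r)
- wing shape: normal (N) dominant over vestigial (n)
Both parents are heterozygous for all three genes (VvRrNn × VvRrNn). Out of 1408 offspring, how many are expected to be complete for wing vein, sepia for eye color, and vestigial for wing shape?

Trihybrid cross: VvRrNn × VvRrNn
Each trait segregates independently with a 3:1 phenotypic ratio, so each gene contributes 3/4 (dominant) or 1/4 (recessive).
Target: complete (wing vein), sepia (eye color), vestigial (wing shape)
Probability = product of independent per-trait probabilities
= 3/4 × 1/4 × 1/4 = 3/64
Expected count = 3/64 × 1408 = 66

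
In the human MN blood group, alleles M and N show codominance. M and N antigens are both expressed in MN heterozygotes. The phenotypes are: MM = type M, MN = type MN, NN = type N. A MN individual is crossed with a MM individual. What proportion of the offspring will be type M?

Punnett square for MN × MM:
Offspring genotypes: 2 MM, 2 MN
Phenotype counts: 2 type M, 2 type MN
type M: 2 out of 4
Probability: 2/4 = 1/2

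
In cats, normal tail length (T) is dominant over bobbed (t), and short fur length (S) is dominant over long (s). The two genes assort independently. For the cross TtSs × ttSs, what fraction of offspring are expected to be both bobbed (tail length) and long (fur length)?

Dihybrid cross TtSs × ttSs — consider each gene separately:
tail length: Tt × tt → 2 Tt, 2 tt → 2 T_ : 2 tt (out of 4)
fur length: Ss × Ss → 1 SS, 2 Ss, 1 ss → 3 S_ : 1 ss (out of 4)
Looking for: bobbed (tt) and long (ss)
P(bobbed) = 2/4, P(long) = 1/4
P(both) = 2/4 × 1/4 = 2/16 = 1/8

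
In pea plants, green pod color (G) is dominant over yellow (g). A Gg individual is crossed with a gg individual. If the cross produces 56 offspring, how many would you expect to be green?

Punnett square for Gg × gg:
Offspring genotypes: 2 Gg, 2 gg
green: 2, yellow: 2
green: 2 out of 4 → fraction 1/2
Expected count = 1/2 × 56 = 28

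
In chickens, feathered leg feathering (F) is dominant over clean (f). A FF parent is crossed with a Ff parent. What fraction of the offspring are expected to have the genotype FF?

Punnett square for FF × Ff:
Offspring genotypes: 2 FF, 2 Ff
Total offspring: 4
Count with target: 2
Probability: 2/4 = 1/2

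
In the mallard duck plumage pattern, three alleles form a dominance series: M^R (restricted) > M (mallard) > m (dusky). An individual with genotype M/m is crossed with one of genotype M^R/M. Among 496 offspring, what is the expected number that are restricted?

Cross: M/m × M^R/M
Allele dominance: M^R > M > m
Offspring genotypes: 1 M^R/M, 1 M/M, 1 M^R/m, 1 M/m
Phenotype counts: 2 restricted, 2 mallard
restricted: 2 out of 4 → fraction 1/2
Expected count = 1/2 × 496 = 248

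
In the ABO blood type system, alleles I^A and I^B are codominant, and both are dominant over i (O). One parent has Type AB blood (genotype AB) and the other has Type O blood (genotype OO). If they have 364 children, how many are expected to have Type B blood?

Cross: AB × OO
Possible offspring genotypes: 2 AO, 2 BO
Blood type counts: 2 Type A, 2 Type B
Probability of Type B: 2/4 = 1/2
Expected count = 1/2 × 364 = 182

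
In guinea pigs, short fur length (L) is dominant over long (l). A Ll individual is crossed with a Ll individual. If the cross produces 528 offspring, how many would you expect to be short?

Punnett square for Ll × Ll:
Offspring genotypes: 1 LL, 2 Ll, 1 ll
short: 3, long: 1
short: 3 out of 4 → fraction 3/4
Expected count = 3/4 × 528 = 396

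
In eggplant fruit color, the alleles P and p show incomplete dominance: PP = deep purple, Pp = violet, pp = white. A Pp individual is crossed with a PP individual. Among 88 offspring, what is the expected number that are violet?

Punnett square for Pp × PP:
Offspring genotypes: 2 PP, 2 Pp
Phenotype counts: 2 deep purple, 2 violet
violet: 2 out of 4 → fraction 1/2
Expected count = 1/2 × 88 = 44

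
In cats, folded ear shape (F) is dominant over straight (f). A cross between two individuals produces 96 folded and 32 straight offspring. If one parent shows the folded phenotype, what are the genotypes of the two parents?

Observed offspring: 96 folded, 32 straight
The observed ratio simplifies to 3:1. Straight (ff) offspring appear, so each parent must contribute one f allele. The parent stated to show folded carries F, so it is Ff. The other parent is then either Ff or ff: Ff × ff would give a 1:1 split, whereas Ff × Ff gives 3:1 — matching the data. So both parents are heterozygous (Ff × Ff).
Parent genotypes: Ff × Ff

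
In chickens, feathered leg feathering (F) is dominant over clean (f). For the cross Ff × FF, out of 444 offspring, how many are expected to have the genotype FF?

Punnett square for Ff × FF:
Offspring genotypes: 2 FF, 2 Ff
Total offspring: 4
Count with target: 2
Probability: 2/4 = 1/2
Expected count = 1/2 × 444 = 222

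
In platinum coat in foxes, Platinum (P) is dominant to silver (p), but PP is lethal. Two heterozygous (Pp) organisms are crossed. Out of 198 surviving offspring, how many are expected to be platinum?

Cross: Pp × Pp
Punnett square offspring (before lethality): 1 PP, 2 Pp, 1 pp
The PP genotype is lethal (embryos die); surviving offspring: 2 Pp, 1 pp
platinum: 2 out of 3 → fraction 2/3
Expected count = 2/3 × 198 = 132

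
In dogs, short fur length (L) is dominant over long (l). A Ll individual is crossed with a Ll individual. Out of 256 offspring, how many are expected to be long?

Punnett square for Ll × Ll:
Offspring genotypes: 1 LL, 2 Ll, 1 ll
short: 3, long: 1
long: 1 out of 4 → fraction 1/4
Expected count = 1/4 × 256 = 64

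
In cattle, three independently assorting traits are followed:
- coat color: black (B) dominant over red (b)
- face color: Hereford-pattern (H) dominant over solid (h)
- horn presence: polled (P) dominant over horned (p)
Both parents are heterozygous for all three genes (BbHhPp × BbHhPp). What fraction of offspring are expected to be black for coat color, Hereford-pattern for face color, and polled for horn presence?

Trihybrid cross: BbHhPp × BbHhPp
Each trait segregates independently with a 3:1 phenotypic ratio, so each gene contributes 3/4 (dominant) or 1/4 (recessive).
Target: black (coat color), Hereford-pattern (face color), polled (horn presence)
Probability = product of independent per-trait probabilities
= 3/4 × 3/4 × 3/4 = 27/64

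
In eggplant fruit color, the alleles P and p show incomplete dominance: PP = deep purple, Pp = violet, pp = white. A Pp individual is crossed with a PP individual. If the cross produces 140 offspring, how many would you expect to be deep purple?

Punnett square for Pp × PP:
Offspring genotypes: 2 PP, 2 Pp
Phenotype counts: 2 deep purple, 2 violet
deep purple: 2 out of 4 → fraction 1/2
Expected count = 1/2 × 140 = 70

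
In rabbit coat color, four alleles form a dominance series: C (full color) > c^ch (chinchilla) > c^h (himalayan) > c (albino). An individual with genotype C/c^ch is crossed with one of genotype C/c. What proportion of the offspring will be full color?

Cross: C/c^ch × C/c
Allele dominance: C > c^ch > c^h > c
Offspring genotypes: 1 C/C, 1 C/c, 1 C/c^ch, 1 c^ch/c
Phenotype counts: 3 full color, 1 chinchilla
full color: 3 out of 4
Probability: 3/4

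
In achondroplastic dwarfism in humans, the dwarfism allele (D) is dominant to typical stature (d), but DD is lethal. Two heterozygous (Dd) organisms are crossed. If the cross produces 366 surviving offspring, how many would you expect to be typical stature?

Cross: Dd × Dd
Punnett square offspring (before lethality): 1 DD, 2 Dd, 1 dd
The DD genotype is lethal (embryos die); surviving offspring: 2 Dd, 1 dd
typical stature: 1 out of 3 → fraction 1/3
Expected count = 1/3 × 366 = 122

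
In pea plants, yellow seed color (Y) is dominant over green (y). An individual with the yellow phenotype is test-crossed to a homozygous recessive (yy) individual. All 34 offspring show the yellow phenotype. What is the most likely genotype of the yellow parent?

Test cross: ? × yy
All offspring are yellow.
If the unknown parent were heterozygous (Yy), about half of 34 offspring would be green; none are. The unknown parent is most likely homozygous dominant (YY).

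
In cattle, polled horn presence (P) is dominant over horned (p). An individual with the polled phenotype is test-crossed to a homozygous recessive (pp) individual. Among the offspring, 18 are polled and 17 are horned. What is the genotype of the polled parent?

Test cross: ? × pp
Offspring: 18 polled, 17 horned — approximately 1:1.
A 1:1 ratio in a test cross indicates the unknown parent is heterozygous (Pp).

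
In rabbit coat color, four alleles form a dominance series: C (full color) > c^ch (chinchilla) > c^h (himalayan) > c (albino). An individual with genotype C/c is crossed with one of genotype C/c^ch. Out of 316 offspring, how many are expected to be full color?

Cross: C/c × C/c^ch
Allele dominance: C > c^ch > c^h > c
Offspring genotypes: 1 C/C, 1 C/c^ch, 1 C/c, 1 c^ch/c
Phenotype counts: 3 full color, 1 chinchilla
full color: 3 out of 4 → fraction 3/4
Expected count = 3/4 × 316 = 237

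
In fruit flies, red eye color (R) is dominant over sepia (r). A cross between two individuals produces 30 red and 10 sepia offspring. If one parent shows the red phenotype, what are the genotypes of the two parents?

Observed offspring: 30 red, 10 sepia
The observed ratio simplifies to 3:1. Sepia (rr) offspring appear, so each parent must contribute one r allele. The parent stated to show red carries R, so it is Rr. The other parent is then either Rr or rr: Rr × rr would give a 1:1 split, whereas Rr × Rr gives 3:1 — matching the data. So both parents are heterozygous (Rr × Rr).
Parent genotypes: Rr × Rr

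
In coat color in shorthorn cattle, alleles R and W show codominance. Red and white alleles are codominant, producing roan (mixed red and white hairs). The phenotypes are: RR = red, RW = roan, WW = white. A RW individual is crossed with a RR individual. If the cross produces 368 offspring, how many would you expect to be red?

Punnett square for RW × RR:
Offspring genotypes: 2 RR, 2 RW
Phenotype counts: 2 red, 2 roan
red: 2 out of 4 → fraction 1/2
Expected count = 1/2 × 368 = 184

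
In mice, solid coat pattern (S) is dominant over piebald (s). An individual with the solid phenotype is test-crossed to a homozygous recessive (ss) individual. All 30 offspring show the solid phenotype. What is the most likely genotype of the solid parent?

Test cross: ? × ss
All offspring are solid.
If the unknown parent were heterozygous (Ss), about half of 30 offspring would be piebald; none are. The unknown parent is most likely homozygous dominant (SS).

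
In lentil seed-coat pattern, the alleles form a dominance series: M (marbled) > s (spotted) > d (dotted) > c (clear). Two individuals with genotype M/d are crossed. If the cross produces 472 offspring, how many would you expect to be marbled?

Cross: M/d × M/d
Allele dominance: M > s > d > c
Offspring genotypes: 1 M/M, 2 M/d, 1 d/d
Phenotype counts: 3 marbled, 1 dotted
marbled: 3 out of 4 → fraction 3/4
Expected count = 3/4 × 472 = 354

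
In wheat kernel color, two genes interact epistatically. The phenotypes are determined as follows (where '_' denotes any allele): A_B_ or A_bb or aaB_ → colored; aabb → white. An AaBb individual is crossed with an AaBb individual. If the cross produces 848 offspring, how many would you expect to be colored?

Cross: AaBb × AaBb — consider each gene separately:
A gene: Aa × Aa → 1 AA, 2 Aa, 1 aa → 3 A_ : 1 aa (out of 4)
B gene: Bb × Bb → 1 BB, 2 Bb, 1 bb → 3 B_ : 1 bb (out of 4)
Genotype classes (out of 4 × 4 = 16): A_B_ = 3×3 = 9; A_bb = 3×1 = 3; aaB_ = 1×3 = 3; aabb = 1×1 = 1
Apply the phenotype rules: A_B_ (9) + A_bb (3) + aaB_ (3) → colored; aabb (1) → white
Phenotype counts (out of 16): 15 colored, 1 white
colored: 15 out of 16 → fraction 15/16
Expected count = 15/16 × 848 = 795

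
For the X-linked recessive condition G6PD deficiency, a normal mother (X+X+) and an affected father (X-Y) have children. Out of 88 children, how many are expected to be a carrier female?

Cross: X+X+ × X-Y
Offspring: 2 X+X-, 2 X+Y
Probability of a carrier female: 2/4 = 1/2
Expected count = 1/2 × 88 = 44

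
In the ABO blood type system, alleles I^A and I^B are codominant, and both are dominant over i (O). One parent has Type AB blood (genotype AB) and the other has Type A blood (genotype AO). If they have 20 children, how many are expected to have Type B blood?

Cross: AB × AO
Possible offspring genotypes: 1 AA, 1 AO, 1 AB, 1 BO
Blood type counts: 2 Type A, 1 Type AB, 1 Type B
Probability of Type B: 1/4
Expected count = 1/4 × 20 = 5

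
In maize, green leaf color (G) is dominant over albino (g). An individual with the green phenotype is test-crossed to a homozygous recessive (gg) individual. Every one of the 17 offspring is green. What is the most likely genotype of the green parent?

Test cross: ? × gg
All offspring are green.
If the unknown parent were heterozygous (Gg), about half of 17 offspring would be albino; none are. The unknown parent is most likely homozygous dominant (GG).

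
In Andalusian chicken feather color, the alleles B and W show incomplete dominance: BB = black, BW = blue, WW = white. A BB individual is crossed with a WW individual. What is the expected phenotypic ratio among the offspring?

Punnett square for BB × WW:
Offspring genotypes: 4 BW
Phenotype counts: 4 blue
Ratio: all blue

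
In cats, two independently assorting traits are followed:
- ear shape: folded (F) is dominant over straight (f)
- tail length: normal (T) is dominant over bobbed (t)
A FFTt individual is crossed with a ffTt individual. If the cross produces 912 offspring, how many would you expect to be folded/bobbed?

Dihybrid cross FFTt × ffTt — consider each gene separately:
ear shape: FF × ff → 4 Ff → 4 F_ (out of 4)
tail length: Tt × Tt → 1 TT, 2 Tt, 1 tt → 3 T_ : 1 tt (out of 4)
Combine (counts out of 4 × 4 = 16): folded/normal (F_T_) = 4×3 = 12; folded/bobbed (F_tt) = 4×1 = 4
Phenotype counts (out of 16): 12 folded/normal, 4 folded/bobbed
folded/bobbed: 4 out of 16 → fraction 1/4
Expected count = 1/4 × 912 = 228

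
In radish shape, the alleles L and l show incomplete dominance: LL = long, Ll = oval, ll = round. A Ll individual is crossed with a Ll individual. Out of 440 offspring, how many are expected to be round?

Punnett square for Ll × Ll:
Offspring genotypes: 1 LL, 2 Ll, 1 ll
Phenotype counts: 1 long, 2 oval, 1 round
round: 1 out of 4 → fraction 1/4
Expected count = 1/4 × 440 = 110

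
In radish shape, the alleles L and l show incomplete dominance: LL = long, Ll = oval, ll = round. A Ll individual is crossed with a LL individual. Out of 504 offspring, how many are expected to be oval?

Punnett square for Ll × LL:
Offspring genotypes: 2 LL, 2 Ll
Phenotype counts: 2 long, 2 oval
oval: 2 out of 4 → fraction 1/2
Expected count = 1/2 × 504 = 252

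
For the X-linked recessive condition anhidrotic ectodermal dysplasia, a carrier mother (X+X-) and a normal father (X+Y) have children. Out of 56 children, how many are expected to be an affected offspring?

Cross: X+X- × X+Y
Offspring: 1 X+X+, 1 X+Y, 1 X+X-, 1 X-Y
Probability of an affected offspring: 1/4
Expected count = 1/4 × 56 = 14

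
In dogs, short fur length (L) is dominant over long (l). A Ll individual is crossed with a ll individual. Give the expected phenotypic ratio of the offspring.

Punnett square for Ll × ll:
Offspring genotypes: 2 Ll, 2 ll
short: 2, long: 2
Ratio: 1:1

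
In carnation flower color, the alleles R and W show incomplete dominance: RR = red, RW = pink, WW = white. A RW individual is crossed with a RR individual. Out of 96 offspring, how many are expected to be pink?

Punnett square for RW × RR:
Offspring genotypes: 2 RR, 2 RW
Phenotype counts: 2 red, 2 pink
pink: 2 out of 4 → fraction 1/2
Expected count = 1/2 × 96 = 48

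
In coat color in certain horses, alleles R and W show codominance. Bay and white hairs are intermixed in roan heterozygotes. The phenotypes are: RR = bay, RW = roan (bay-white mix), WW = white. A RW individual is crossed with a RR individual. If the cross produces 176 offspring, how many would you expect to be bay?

Punnett square for RW × RR:
Offspring genotypes: 2 RR, 2 RW
Phenotype counts: 2 bay, 2 roan (bay-white mix)
bay: 2 out of 4 → fraction 1/2
Expected count = 1/2 × 176 = 88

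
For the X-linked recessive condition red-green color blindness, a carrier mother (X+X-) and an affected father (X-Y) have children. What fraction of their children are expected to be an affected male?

Cross: X+X- × X-Y
Offspring: 1 X+X-, 1 X+Y, 1 X-X-, 1 X-Y
Probability of an affected male: 1/4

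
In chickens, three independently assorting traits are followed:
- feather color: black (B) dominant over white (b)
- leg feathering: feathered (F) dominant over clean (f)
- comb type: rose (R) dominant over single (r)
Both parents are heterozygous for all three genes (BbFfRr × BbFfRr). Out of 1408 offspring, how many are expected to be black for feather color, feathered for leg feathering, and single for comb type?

Trihybrid cross: BbFfRr × BbFfRr
Each trait segregates independently with a 3:1 phenotypic ratio, so each gene contributes 3/4 (dominant) or 1/4 (recessive).
Target: black (feather color), feathered (leg feathering), single (comb type)
Probability = product of independent per-trait probabilities
= 3/4 × 3/4 × 1/4 = 9/64
Expected count = 9/64 × 1408 = 198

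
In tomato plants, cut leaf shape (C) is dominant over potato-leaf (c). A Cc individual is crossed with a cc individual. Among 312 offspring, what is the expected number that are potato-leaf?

Punnett square for Cc × cc:
Offspring genotypes: 2 Cc, 2 cc
cut: 2, potato-leaf: 2
potato-leaf: 2 out of 4 → fraction 1/2
Expected count = 1/2 × 312 = 156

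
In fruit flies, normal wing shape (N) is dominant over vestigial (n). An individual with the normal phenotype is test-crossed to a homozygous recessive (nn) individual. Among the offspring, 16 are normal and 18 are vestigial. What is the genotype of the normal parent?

Test cross: ? × nn
Offspring: 16 normal, 18 vestigial — approximately 1:1.
A 1:1 ratio in a test cross indicates the unknown parent is heterozygous (Nn).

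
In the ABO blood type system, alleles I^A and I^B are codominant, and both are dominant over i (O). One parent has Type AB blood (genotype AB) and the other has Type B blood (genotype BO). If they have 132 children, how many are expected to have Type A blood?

Cross: AB × BO
Possible offspring genotypes: 1 AB, 1 AO, 1 BB, 1 BO
Blood type counts: 1 Type AB, 1 Type A, 2 Type B
Probability of Type A: 1/4
Expected count = 1/4 × 132 = 33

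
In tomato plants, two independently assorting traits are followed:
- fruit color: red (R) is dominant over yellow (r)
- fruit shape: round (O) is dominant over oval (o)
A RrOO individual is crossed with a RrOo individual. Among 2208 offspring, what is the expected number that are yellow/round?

Dihybrid cross RrOO × RrOo — consider each gene separately:
fruit color: Rr × Rr → 1 RR, 2 Rr, 1 rr → 3 R_ : 1 rr (out of 4)
fruit shape: OO × Oo → 2 OO, 2 Oo → 4 O_ (out of 4)
Combine (counts out of 4 × 4 = 16): red/round (R_O_) = 3×4 = 12; yellow/round (rrO_) = 1×4 = 4
Phenotype counts (out of 16): 12 red/round, 4 yellow/round
yellow/round: 4 out of 16 → fraction 1/4
Expected count = 1/4 × 2208 = 552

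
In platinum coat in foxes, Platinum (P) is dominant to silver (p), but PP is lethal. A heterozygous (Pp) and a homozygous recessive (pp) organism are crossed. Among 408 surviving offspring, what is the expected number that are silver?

Cross: Pp × pp
Punnett square offspring (before lethality): 2 Pp, 2 pp
No PP offspring are produced in this cross.
silver: 2 out of 4 → fraction 1/2
Expected count = 1/2 × 408 = 204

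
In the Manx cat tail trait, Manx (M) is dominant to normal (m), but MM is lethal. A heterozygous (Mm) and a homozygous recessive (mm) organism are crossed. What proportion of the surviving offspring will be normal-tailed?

Cross: Mm × mm
Punnett square offspring (before lethality): 2 Mm, 2 mm
No MM offspring are produced in this cross.
normal-tailed: 2 out of 4
Probability: 2/4 = 1/2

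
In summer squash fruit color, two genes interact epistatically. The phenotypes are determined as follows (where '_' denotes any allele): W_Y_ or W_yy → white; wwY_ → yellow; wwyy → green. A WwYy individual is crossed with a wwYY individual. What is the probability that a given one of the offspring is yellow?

Cross: WwYy × wwYY — consider each gene separately:
W gene: Ww × ww → 2 Ww, 2 ww → 2 W_ : 2 ww (out of 4)
Y gene: Yy × YY → 2 YY, 2 Yy → 4 Y_ (out of 4)
Genotype classes (out of 4 × 4 = 16): W_Y_ = 2×4 = 8; wwY_ = 2×4 = 8
Apply the phenotype rules: W_Y_ (8) → white; wwY_ (8) → yellow
Phenotype counts (out of 16): 8 white, 8 yellow
yellow: 8 out of 16
Probability: 8/16 = 1/2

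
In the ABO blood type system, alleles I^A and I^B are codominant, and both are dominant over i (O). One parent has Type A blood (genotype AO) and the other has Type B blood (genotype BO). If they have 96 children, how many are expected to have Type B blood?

Cross: AO × BO
Possible offspring genotypes: 1 AB, 1 AO, 1 BO, 1 OO
Blood type counts: 1 Type AB, 1 Type A, 1 Type B, 1 Type O
Probability of Type B: 1/4
Expected count = 1/4 × 96 = 24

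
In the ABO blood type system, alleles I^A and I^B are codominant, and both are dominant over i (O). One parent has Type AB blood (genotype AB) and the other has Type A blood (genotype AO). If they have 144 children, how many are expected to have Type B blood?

Cross: AB × AO
Possible offspring genotypes: 1 AA, 1 AO, 1 AB, 1 BO
Blood type counts: 2 Type A, 1 Type AB, 1 Type B
Probability of Type B: 1/4
Expected count = 1/4 × 144 = 36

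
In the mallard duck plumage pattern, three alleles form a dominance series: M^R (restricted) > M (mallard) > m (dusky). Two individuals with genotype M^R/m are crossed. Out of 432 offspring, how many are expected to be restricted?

Cross: M^R/m × M^R/m
Allele dominance: M^R > M > m
Offspring genotypes: 1 M^R/M^R, 2 M^R/m, 1 m/m
Phenotype counts: 3 restricted, 1 dusky
restricted: 3 out of 4 → fraction 3/4
Expected count = 3/4 × 432 = 324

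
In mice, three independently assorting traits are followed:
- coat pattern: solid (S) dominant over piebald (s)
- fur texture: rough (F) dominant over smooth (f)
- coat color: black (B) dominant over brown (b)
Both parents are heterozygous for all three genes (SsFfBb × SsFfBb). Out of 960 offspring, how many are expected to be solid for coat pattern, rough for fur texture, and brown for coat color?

Trihybrid cross: SsFfBb × SsFfBb
Each trait segregates independently with a 3:1 phenotypic ratio, so each gene contributes 3/4 (dominant) or 1/4 (recessive).
Target: solid (coat pattern), rough (fur texture), brown (coat color)
Probability = product of independent per-trait probabilities
= 3/4 × 3/4 × 1/4 = 9/64
Expected count = 9/64 × 960 = 135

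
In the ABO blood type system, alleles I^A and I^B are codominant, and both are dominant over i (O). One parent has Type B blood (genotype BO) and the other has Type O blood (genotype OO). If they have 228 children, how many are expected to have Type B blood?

Cross: BO × OO
Possible offspring genotypes: 2 BO, 2 OO
Blood type counts: 2 Type B, 2 Type O
Probability of Type B: 2/4 = 1/2
Expected count = 1/2 × 228 = 114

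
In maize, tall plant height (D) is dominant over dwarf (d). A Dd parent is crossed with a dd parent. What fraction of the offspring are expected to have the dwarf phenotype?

Punnett square for Dd × dd:
Offspring genotypes: 2 Dd, 2 dd
Total offspring: 4
Count with target: 2
Probability: 2/4 = 1/2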